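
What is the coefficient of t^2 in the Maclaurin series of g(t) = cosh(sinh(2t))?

2

Plug the Maclaurin series of the inner function into that of the outer and collect terms.
[t^0] = 1;  [t^1] = 0;  [t^2] = 2.
So c_2 = g′′(0)/2! = 2.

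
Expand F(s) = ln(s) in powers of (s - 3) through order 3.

Apply the Taylor formula c_k = f^(k)(a)/k!.
F(3) = ln(3)
F′(3) = 1/3
F′′(3) = -1/9
F′′′(3) = 2/27
The Taylor polynomial is Σ F^(k)(3)/k! · (s - 3)^k.

(s - 3)^3/81 - (s - 3)^2/18 + (s - 3)/3 + ln(3)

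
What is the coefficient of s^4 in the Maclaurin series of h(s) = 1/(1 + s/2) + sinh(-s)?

Combine the two series term by term.
h(0) = 1
h′(0) = -3/2
h′′(0) = 1/2
h′′′(0) = -7/4
h^(4)(0) = 3/2

1/16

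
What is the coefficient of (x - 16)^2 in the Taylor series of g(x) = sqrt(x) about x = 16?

-1/512

c_2 = g′′(16)/2! = -1/512.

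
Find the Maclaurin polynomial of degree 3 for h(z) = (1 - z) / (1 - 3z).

Distribute the polynomial across the series and collect like powers.
[z^0] = 1;  [z^1] = 2;  [z^2] = 6;  [z^3] = 18.

18*z^3 + 6*z^2 + 2*z + 1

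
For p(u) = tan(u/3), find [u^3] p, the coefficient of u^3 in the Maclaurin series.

1/81

p(0) = 0
p′(0) = 1/3
p′′(0) = 0
p′′′(0) = 2/27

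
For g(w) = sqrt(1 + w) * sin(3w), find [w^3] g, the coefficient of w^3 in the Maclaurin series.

Multiply the two series term by term and collect like powers.
g(0) = 0
g′(0) = 3
g′′(0) = 3
g′′′(0) = -117/4
So c_3 = g′′′(0)/3! = -39/8.

-39/8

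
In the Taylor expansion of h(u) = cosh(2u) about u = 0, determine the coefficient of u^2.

h(0) = 1
h′(0) = 0
h′′(0) = 4
So c_2 = h′′(0)/2! = 2.

2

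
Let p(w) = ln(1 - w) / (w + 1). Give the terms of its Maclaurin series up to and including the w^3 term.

Expand 1/(denominator) as a geometric series and multiply by the numerator's series.
p(0) = 0
p′(0) = -1
p′′(0) = 1
p′′′(0) = -5
Dividing each by k! gives the coefficients c_0, ..., c_3.

-5*w^3/6 + w^2/2 - w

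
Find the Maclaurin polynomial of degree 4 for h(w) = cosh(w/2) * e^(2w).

353*w^4/384 + 19*w^3/12 + 17*w^2/8 + 2*w + 1

Write out both Maclaurin series and multiply, keeping only the needed powers.
h(0) = 1
h′(0) = 2
h′′(0) = 17/4
h′′′(0) = 19/2
h^(4)(0) = 353/16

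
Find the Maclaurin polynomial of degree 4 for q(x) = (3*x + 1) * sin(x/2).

Multiply each power in the prefactor through the base expansion.
q(0) = 0
q′(0) = 1/2
q′′(0) = 3
q′′′(0) = -1/8
q^(4)(0) = -3/2
Dividing each by k! gives the coefficients c_0, ..., c_4.

-x^4/16 - x^3/48 + 3*x^2/2 + x/2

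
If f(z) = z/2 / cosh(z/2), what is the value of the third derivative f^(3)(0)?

-3/8

Invert the denominator's series and multiply.
From the series, [z^3] f = -1/16; multiply by 3! = 6 to get -3/8.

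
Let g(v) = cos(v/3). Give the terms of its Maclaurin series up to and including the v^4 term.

v^4/1944 - v^2/18 + 1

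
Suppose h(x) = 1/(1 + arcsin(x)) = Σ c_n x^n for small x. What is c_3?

Compose series: expand the inner function first, then feed it into the outer expansion.

-7/6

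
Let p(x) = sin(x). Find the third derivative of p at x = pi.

The coefficient of (x - pi)^3 in the expansion is 1/6, so p′′′(pi) = 3! * (1/6) = 1.

1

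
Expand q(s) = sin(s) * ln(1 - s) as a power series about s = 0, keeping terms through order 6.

-11*s^6/72 - s^5/6 - s^4/6 - s^3/2 - s^2

Write out both Maclaurin series and multiply, keeping only the needed powers.
q(0) = 0
q′(0) = 0
q′′(0) = -2
q′′′(0) = -3
q^(4)(0) = -4
q^(5)(0) = -20
q^(6)(0) = -110
The Taylor polynomial is Σ q^(k)(0)/k! · s^k.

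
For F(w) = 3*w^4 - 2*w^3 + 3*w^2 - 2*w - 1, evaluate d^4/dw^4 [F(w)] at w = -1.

72

Differentiate repeatedly and evaluate at the center.
The coefficient of (w + 1)^4 in the expansion is 3, so F^(4)(-1) = 4! * (3) = 72.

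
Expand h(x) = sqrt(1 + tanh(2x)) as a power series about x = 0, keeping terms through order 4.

Substitute the inner expansion into the outer series and collect powers.
h(0) = 1
h′(0) = 1
h′′(0) = -1
h′′′(0) = -5
h^(4)(0) = 17

17*x^4/24 - 5*x^3/6 - x^2/2 + x + 1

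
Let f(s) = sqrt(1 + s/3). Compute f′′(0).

-1/36

Differentiate repeatedly and evaluate at the center.
From the series, [s^2] f = -1/72; multiply by 2! = 2 to get -1/36.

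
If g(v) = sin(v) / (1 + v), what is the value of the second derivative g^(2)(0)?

-2

Write out both Maclaurin series and multiply, keeping only the needed powers.
From the series, [v^2] g = -1; multiply by 2! = 2 to get -2.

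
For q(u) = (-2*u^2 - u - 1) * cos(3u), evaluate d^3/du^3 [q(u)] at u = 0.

27

Distribute the polynomial across the series and collect like powers.
From the series, [u^3] q = 9/2; multiply by 3! = 6 to get 27.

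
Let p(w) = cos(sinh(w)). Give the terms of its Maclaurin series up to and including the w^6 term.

Compose series: expand the inner function first, then feed it into the outer expansion.
[w^0] = 1;  [w^1] = 0;  [w^2] = -1/2;  [w^3] = 0;  [w^4] = -1/8;  [w^5] = 0;  [w^6] = 1/240.

w^6/240 - w^4/8 - w^2/2 + 1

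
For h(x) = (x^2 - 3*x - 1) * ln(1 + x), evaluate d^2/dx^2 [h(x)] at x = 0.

Multiply each power in the prefactor through the base expansion.
The coefficient of x^2 in the expansion is -5/2, so h′′(0) = 2! * (-5/2) = -5.

-5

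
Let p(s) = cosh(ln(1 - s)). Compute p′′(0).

Let u equal the inner series; expand the outer function in u and truncate.
The coefficient of s^2 in the expansion is 1/2, so p′′(0) = 2! * (1/2) = 1.

1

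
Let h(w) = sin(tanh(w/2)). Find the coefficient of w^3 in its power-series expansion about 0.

Substitute the inner expansion into the outer series and collect powers.
h(0) = 0
h′(0) = 1/2
h′′(0) = 0
h′′′(0) = -3/8
So c_3 = h′′′(0)/3! = -1/16.

-1/16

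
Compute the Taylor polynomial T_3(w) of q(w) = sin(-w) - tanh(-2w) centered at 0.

-5*w^3/2 + w

Combine the two series term by term.
q(0) = 0
q′(0) = 1
q′′(0) = 0
q′′′(0) = -15
Then c_k = q^(k)(0)/k! gives each Taylor coefficient.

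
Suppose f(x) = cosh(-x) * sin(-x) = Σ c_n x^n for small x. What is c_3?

Write out both Maclaurin series and multiply, keeping only the needed powers.

-1/3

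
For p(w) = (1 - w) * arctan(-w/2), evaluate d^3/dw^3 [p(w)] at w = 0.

1/4

Distribute the polynomial across the series and collect like powers.
The coefficient of w^3 in the expansion is 1/24, so p′′′(0) = 3! * (1/24) = 1/4.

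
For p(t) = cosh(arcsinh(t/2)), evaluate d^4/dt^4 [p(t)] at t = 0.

-3/16

Plug the Maclaurin series of the inner function into that of the outer and collect terms.
The coefficient of t^4 in the expansion is -1/128, so p^(4)(0) = 4! * (-1/128) = -3/16.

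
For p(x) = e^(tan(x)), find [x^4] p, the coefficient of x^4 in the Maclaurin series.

Plug the Maclaurin series of the inner function into that of the outer and collect terms.
So c_4 = p^(4)(0)/4! = 3/8.

3/8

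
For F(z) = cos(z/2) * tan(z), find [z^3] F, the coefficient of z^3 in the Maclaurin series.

5/24

Expand each factor separately, then convolve coefficients.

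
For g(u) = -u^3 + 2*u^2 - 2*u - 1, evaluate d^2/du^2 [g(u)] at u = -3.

22

The coefficient of (u + 3)^2 in the expansion is 11, so g′′(-3) = 2! * (11) = 22.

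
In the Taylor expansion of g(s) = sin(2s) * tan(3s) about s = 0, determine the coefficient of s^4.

Multiply the two series term by term and collect like powers.
g(0) = 0
g′(0) = 0
g′′(0) = 12
g′′′(0) = 0
g^(4)(0) = 336

14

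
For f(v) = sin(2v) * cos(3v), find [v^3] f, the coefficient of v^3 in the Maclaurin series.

-31/3

Expand each factor separately, then convolve coefficients.
f(0) = 0
f′(0) = 2
f′′(0) = 0
f′′′(0) = -62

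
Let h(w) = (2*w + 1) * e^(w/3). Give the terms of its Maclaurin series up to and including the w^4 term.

25*w^4/1944 + 19*w^3/162 + 13*w^2/18 + 7*w/3 + 1

Distribute the polynomial across the series and collect like powers.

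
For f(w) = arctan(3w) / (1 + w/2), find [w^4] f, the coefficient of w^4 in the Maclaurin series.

Write out both Maclaurin series and multiply, keeping only the needed powers.
f(0) = 0
f′(0) = 3
f′′(0) = -3
f′′′(0) = -99/2
f^(4)(0) = 99

33/8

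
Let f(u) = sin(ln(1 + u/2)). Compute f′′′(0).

Compose series: expand the inner function first, then feed it into the outer expansion.
From the series, [u^3] f = 1/48; multiply by 3! = 6 to get 1/8.

1/8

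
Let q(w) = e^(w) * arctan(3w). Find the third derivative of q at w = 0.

Write out both Maclaurin series and multiply, keeping only the needed powers.
From the series, [w^3] q = -15/2; multiply by 3! = 6 to get -45.

-45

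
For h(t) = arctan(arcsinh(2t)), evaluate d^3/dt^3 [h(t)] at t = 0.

Substitute the inner expansion into the outer series and collect powers.
The coefficient of t^3 in the expansion is -4, so h′′′(0) = 3! * (-4) = -24.

-24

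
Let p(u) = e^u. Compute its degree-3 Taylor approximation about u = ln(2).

(u - ln(2))^3/3 + (u - ln(2))^2 + 2*(u - ln(2)) + 2

p(ln(2)) = 2
p′(ln(2)) = 2
p′′(ln(2)) = 2
p′′′(ln(2)) = 2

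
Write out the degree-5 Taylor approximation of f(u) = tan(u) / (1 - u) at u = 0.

22*u^5/15 + 4*u^4/3 + 4*u^3/3 + u^2 + u

Multiply the two series term by term and collect like powers.
f(0) = 0
f′(0) = 1
f′′(0) = 2
f′′′(0) = 8
f^(4)(0) = 32
f^(5)(0) = 176
Then c_k = f^(k)(0)/k! gives each Taylor coefficient.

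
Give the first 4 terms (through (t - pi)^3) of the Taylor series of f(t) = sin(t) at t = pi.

f(pi) = 0
f′(pi) = -1
f′′(pi) = 0
f′′′(pi) = 1
Dividing each by k! gives the coefficients c_0, ..., c_3.

(t - pi)^3/6 - (t - pi)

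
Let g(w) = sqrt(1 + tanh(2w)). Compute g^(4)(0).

17

Substitute the inner expansion into the outer series and collect powers.
The coefficient of w^4 in the expansion is 17/24, so g^(4)(0) = 4! * (17/24) = 17.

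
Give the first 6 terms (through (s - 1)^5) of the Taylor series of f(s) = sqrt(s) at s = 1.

7*(s - 1)^5/256 - 5*(s - 1)^4/128 + (s - 1)^3/16 - (s - 1)^2/8 + (s - 1)/2 + 1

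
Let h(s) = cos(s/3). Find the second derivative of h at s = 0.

-1/9

Differentiate repeatedly and evaluate at the center.
From the series, [s^2] h = -1/18; multiply by 2! = 2 to get -1/9.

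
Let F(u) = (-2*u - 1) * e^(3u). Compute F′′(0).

Distribute the polynomial across the series and collect like powers.
From the series, [u^2] F = -21/2; multiply by 2! = 2 to get -21.

-21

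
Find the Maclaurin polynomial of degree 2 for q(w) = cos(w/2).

1 - w^2/8

q(0) = 1
q′(0) = 0
q′′(0) = -1/4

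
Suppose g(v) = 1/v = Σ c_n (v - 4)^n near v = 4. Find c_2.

Apply the Taylor formula c_k = f^(k)(a)/k!.
g(4) = 1/4
g′(4) = -1/16
g′′(4) = 1/32
So c_2 = g′′(4)/2! = 1/64.

1/64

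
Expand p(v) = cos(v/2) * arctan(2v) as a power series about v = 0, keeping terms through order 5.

6469*v^5/960 - 35*v^3/12 + 2*v

Multiply the two series term by term and collect like powers.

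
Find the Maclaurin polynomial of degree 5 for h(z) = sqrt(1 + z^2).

-z^4/8 + z^2/2 + 1

h(0) = 1
h′(0) = 0
h′′(0) = 1
h′′′(0) = 0
h^(4)(0) = -3
h^(5)(0) = 0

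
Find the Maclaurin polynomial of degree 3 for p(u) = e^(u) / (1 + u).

Multiply the two series term by term and collect like powers.
p(0) = 1
p′(0) = 0
p′′(0) = 1
p′′′(0) = -2
Dividing each by k! gives the coefficients c_0, ..., c_3.

-u^3/3 + u^2/2 + 1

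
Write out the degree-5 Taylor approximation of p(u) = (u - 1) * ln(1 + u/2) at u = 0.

-7*u^5/320 + 11*u^4/192 - u^3/6 + 5*u^2/8 - u/2

Multiply each power in the prefactor through the base expansion.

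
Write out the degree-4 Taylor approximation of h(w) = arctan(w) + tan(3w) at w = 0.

Expand each term separately and add.
[w^0] = 0;  [w^1] = 4;  [w^2] = 0;  [w^3] = 26/3;  [w^4] = 0.

26*w^3/3 + 4*w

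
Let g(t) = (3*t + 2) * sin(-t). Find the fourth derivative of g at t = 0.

12

Shift and add copies of the series according to the polynomial's terms.
From the series, [t^4] g = 1/2; multiply by 4! = 24 to get 12.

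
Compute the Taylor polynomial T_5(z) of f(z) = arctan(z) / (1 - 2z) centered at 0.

223*z^5/15 + 22*z^4/3 + 11*z^3/3 + 2*z^2 + z

Expand each factor separately, then convolve coefficients.
f(0) = 0
f′(0) = 1
f′′(0) = 4
f′′′(0) = 22
f^(4)(0) = 176
f^(5)(0) = 1784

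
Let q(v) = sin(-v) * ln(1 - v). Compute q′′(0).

2

Take the Cauchy product of the two expansions.
The coefficient of v^2 in the expansion is 1, so q′′(0) = 2! * (1) = 2.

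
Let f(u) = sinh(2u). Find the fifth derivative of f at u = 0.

Apply the Taylor formula c_k = f^(k)(a)/k!.
The coefficient of u^5 in the expansion is 4/15, so f^(5)(0) = 5! * (4/15) = 32.

32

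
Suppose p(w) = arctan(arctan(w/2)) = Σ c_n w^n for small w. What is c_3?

-1/12

Substitute the inner expansion into the outer series and collect powers.
So c_3 = p′′′(0)/3! = -1/12.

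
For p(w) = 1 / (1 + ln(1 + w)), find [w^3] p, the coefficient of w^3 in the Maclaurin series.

-7/3

Expand as Σ (-1)^k u^k with u equal to the inner function's series.
p(0) = 1
p′(0) = -1
p′′(0) = 3
p′′′(0) = -14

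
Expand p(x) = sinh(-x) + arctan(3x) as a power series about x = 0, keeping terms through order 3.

Expand each term separately and add.
[x^0] = 0;  [x^1] = 2;  [x^2] = 0;  [x^3] = -55/6.

-55*x^3/6 + 2*x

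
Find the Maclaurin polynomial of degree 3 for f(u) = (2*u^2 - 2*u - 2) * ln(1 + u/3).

61*u^3/81 - 5*u^2/9 - 2*u/3

Distribute the polynomial across the series and collect like powers.
f(0) = 0
f′(0) = -2/3
f′′(0) = -10/9
f′′′(0) = 122/27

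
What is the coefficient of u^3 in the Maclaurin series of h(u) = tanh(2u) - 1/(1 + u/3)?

-71/27

Combine the two series term by term.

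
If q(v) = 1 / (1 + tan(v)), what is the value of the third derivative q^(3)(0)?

Expand as Σ (-1)^k u^k with u equal to the inner function's series.
The coefficient of v^3 in the expansion is -4/3, so q′′′(0) = 3! * (-4/3) = -8.

-8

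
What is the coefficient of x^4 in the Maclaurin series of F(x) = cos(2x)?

[x^0] = 1;  [x^1] = 0;  [x^2] = -2;  [x^3] = 0;  [x^4] = 2/3.
So c_4 = F^(4)(0)/4! = 2/3.

2/3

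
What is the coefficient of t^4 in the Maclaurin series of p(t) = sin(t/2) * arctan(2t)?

Multiply the two series term by term and collect like powers.
[t^0] = 0;  [t^1] = 0;  [t^2] = 1;  [t^3] = 0;  [t^4] = -11/8.

-11/8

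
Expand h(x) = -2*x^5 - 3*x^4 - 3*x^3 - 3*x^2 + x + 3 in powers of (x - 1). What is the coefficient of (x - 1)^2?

[(x - 1)^0] = -7;  [(x - 1)^1] = -36;  [(x - 1)^2] = -50.
So c_2 = h′′(1)/2! = -50.

-50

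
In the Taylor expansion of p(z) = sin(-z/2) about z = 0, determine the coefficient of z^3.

p(0) = 0
p′(0) = -1/2
p′′(0) = 0
p′′′(0) = 1/8
Then c_k = p^(k)(0)/k! gives each Taylor coefficient.

1/48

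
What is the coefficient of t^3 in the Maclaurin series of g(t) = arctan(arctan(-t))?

2/3

Let u equal the inner series; expand the outer function in u and truncate.
g(0) = 0
g′(0) = -1
g′′(0) = 0
g′′′(0) = 4
Then c_k = g^(k)(0)/k! gives each Taylor coefficient.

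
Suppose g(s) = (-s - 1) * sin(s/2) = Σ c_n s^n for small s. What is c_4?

Shift and add copies of the series according to the polynomial's terms.
g(0) = 0
g′(0) = -1/2
g′′(0) = -1
g′′′(0) = 1/8
g^(4)(0) = 1/2
So c_4 = g^(4)(0)/4! = 1/48.

1/48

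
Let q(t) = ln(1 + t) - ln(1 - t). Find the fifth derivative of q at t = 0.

48

Combine the two series term by term.
From the series, [t^5] q = 2/5; multiply by 5! = 120 to get 48.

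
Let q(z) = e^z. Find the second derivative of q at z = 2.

The coefficient of (z - 2)^2 in the expansion is e^(2)/2, so q′′(2) = 2! * (e^(2)/2) = e^(2).

e^(2)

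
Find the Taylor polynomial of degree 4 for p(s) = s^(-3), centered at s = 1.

15*(s - 1)^4 - 10*(s - 1)^3 + 6*(s - 1)^2 - 3*(s - 1) + 1

[(s - 1)^0] = 1;  [(s - 1)^1] = -3;  [(s - 1)^2] = 6;  [(s - 1)^3] = -10;  [(s - 1)^4] = 15.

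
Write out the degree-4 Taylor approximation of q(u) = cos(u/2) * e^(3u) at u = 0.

1081*u^4/384 + 33*u^3/8 + 35*u^2/8 + 3*u + 1

Take the Cauchy product of the two expansions.
q(0) = 1
q′(0) = 3
q′′(0) = 35/4
q′′′(0) = 99/4
q^(4)(0) = 1081/16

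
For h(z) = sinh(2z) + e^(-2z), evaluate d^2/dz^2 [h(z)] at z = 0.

4

Add the two expansions coefficient-wise.
The coefficient of z^2 in the expansion is 2, so h′′(0) = 2! * (2) = 4.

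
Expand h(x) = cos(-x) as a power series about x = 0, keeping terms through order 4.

h(0) = 1
h′(0) = 0
h′′(0) = -1
h′′′(0) = 0
h^(4)(0) = 1

x^4/24 - x^2/2 + 1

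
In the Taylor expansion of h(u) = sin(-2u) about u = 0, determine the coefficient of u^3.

Apply the Taylor formula c_k = f^(k)(a)/k!.
So c_3 = h′′′(0)/3! = 4/3.

4/3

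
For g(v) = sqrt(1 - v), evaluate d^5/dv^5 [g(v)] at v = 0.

-105/32

Compute the successive derivatives at the expansion point and divide by k!.
From the series, [v^5] g = -7/256; multiply by 5! = 120 to get -105/32.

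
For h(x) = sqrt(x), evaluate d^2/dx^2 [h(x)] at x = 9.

-1/108

The coefficient of (x - 9)^2 in the expansion is -1/216, so h′′(9) = 2! * (-1/216) = -1/108.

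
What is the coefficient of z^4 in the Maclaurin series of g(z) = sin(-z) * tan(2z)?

Multiply the two series term by term and collect like powers.
g(0) = 0
g′(0) = 0
g′′(0) = -4
g′′′(0) = 0
g^(4)(0) = -56

-7/3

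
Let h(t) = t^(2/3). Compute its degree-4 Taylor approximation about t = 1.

h(1) = 1
h′(1) = 2/3
h′′(1) = -2/9
h′′′(1) = 8/27
h^(4)(1) = -56/81

-7*(t - 1)^4/243 + 4*(t - 1)^3/81 - (t - 1)^2/9 + 2*(t - 1)/3 + 1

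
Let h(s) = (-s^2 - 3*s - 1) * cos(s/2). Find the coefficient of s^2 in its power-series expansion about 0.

Multiply each power in the prefactor through the base expansion.
h(0) = -1
h′(0) = -3
h′′(0) = -7/4

-7/8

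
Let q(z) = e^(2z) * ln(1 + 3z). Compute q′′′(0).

Multiply the two series term by term and collect like powers.
The coefficient of z^3 in the expansion is 6, so q′′′(0) = 3! * (6) = 36.

36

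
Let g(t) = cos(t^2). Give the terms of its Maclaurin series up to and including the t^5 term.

1 - t^4/2

g(0) = 1
g′(0) = 0
g′′(0) = 0
g′′′(0) = 0
g^(4)(0) = -12
g^(5)(0) = 0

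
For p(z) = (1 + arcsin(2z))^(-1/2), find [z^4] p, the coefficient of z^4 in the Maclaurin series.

51/8

Plug the Maclaurin series of the inner function into that of the outer and collect terms.
p(0) = 1
p′(0) = -1
p′′(0) = 3
p′′′(0) = -19
p^(4)(0) = 153
The Taylor polynomial is Σ p^(k)(0)/k! · z^k.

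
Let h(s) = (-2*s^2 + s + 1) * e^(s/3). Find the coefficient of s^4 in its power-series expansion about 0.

Shift and add copies of the series according to the polynomial's terms.

-203/1944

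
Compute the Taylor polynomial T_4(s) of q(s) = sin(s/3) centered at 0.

-s^3/162 + s/3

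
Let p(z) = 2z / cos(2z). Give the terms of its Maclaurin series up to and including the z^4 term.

4*z^3 + 2*z

Divide the numerator series by the denominator series (power-series long division).
p(0) = 0
p′(0) = 2
p′′(0) = 0
p′′′(0) = 24
p^(4)(0) = 0
Then c_k = p^(k)(0)/k! gives each Taylor coefficient.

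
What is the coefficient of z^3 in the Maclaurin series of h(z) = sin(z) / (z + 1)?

Use 1/(1 - r) = Σ r^k on the denominator, then take the Cauchy product.
h(0) = 0
h′(0) = 1
h′′(0) = -2
h′′′(0) = 5
The Taylor polynomial is Σ h^(k)(0)/k! · z^k.

5/6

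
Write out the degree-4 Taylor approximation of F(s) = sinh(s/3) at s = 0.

Compute the successive derivatives at the expansion point and divide by k!.
[s^0] = 0;  [s^1] = 1/3;  [s^2] = 0;  [s^3] = 1/162;  [s^4] = 0.

s^3/162 + s/3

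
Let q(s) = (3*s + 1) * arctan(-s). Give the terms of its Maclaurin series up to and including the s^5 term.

Distribute the polynomial across the series and collect like powers.
[s^0] = 0;  [s^1] = -1;  [s^2] = -3;  [s^3] = 1/3;  [s^4] = 1;  [s^5] = -1/5.

-s^5/5 + s^4 + s^3/3 - 3*s^2 - s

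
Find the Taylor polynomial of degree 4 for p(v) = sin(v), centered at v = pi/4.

sqrt(2)*(v - pi/4)^4/48 - sqrt(2)*(v - pi/4)^3/12 - sqrt(2)*(v - pi/4)^2/4 + sqrt(2)*(v - pi/4)/2 + sqrt(2)/2

[(v - pi/4)^0] = sqrt(2)/2;  [(v - pi/4)^1] = sqrt(2)/2;  [(v - pi/4)^2] = -sqrt(2)/4;  [(v - pi/4)^3] = -sqrt(2)/12;  [(v - pi/4)^4] = sqrt(2)/48.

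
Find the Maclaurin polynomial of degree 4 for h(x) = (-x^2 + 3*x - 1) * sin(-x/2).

Multiply each power in the prefactor through the base expansion.
h(0) = 0
h′(0) = 1/2
h′′(0) = -3
h′′′(0) = 23/8
h^(4)(0) = 3/2

x^4/16 + 23*x^3/48 - 3*x^2/2 + x/2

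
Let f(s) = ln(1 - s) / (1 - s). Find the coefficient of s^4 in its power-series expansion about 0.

-25/12

Take the Cauchy product of the two expansions.
f(0) = 0
f′(0) = -1
f′′(0) = -3
f′′′(0) = -11
f^(4)(0) = -50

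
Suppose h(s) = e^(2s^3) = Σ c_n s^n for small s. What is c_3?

2

Use the known series and substitute for the argument.
[s^0] = 1;  [s^1] = 0;  [s^2] = 0;  [s^3] = 2.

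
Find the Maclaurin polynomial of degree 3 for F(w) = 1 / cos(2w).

2*w^2 + 1

Divide the numerator series by the denominator series (power-series long division).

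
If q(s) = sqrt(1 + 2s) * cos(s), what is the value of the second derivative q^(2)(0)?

Multiply the two series term by term and collect like powers.
The coefficient of s^2 in the expansion is -1, so q′′(0) = 2! * (-1) = -2.

-2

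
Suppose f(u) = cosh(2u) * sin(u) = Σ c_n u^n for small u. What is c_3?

11/6

Multiply the two series term by term and collect like powers.
f(0) = 0
f′(0) = 1
f′′(0) = 0
f′′′(0) = 11
The Taylor polynomial is Σ f^(k)(0)/k! · u^k.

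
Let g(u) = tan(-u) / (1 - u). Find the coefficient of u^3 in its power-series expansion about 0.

-4/3

Take the Cauchy product of the two expansions.
So c_3 = g′′′(0)/3! = -4/3.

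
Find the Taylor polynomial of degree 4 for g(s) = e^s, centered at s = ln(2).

Apply the Taylor formula c_k = f^(k)(a)/k!.
g(ln(2)) = 2
g′(ln(2)) = 2
g′′(ln(2)) = 2
g′′′(ln(2)) = 2
g^(4)(ln(2)) = 2
Then c_k = g^(k)(ln(2))/k! gives each Taylor coefficient.

(s - ln(2))^4/12 + (s - ln(2))^3/3 + (s - ln(2))^2 + 2*(s - ln(2)) + 2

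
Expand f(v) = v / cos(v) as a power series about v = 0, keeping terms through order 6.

5*v^5/24 + v^3/2 + v

Divide the numerator series by the denominator series (power-series long division).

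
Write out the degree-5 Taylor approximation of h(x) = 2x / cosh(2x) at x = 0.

20*x^5/3 - 4*x^3 + 2*x

Invert the denominator's series and multiply.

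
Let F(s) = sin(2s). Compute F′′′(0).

-8

From the series, [s^3] F = -4/3; multiply by 3! = 6 to get -8.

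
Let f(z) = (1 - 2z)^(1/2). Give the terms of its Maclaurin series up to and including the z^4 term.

-5*z^4/8 - z^3/2 - z^2/2 - z + 1

f(0) = 1
f′(0) = -1
f′′(0) = -1
f′′′(0) = -3
f^(4)(0) = -15
Dividing each by k! gives the coefficients c_0, ..., c_4.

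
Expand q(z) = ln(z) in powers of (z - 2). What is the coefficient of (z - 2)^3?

1/24

q(2) = ln(2)
q′(2) = 1/2
q′′(2) = -1/4
q′′′(2) = 1/4
The Taylor polynomial is Σ q^(k)(2)/k! · (z - 2)^k.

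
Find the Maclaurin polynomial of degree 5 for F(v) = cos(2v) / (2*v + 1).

-52*v^5/3 + 26*v^4/3 - 4*v^3 + 2*v^2 - 2*v + 1

Expand 1/(denominator) as a geometric series and multiply by the numerator's series.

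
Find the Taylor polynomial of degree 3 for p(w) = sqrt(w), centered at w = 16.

(w - 16)^3/16384 - (w - 16)^2/512 + (w - 16)/8 + 4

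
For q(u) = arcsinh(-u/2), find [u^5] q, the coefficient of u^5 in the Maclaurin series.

-3/1280

Compute the successive derivatives at the expansion point and divide by k!.
So c_5 = q^(5)(0)/5! = -3/1280.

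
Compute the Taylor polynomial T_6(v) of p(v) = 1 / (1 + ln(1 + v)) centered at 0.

3289*v^6/360 - 347*v^5/60 + 11*v^4/3 - 7*v^3/3 + 3*v^2/2 - v + 1

Use the geometric series for the reciprocal, then substitute.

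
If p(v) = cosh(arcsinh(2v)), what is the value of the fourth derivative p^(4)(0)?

-48

Compose series: expand the inner function first, then feed it into the outer expansion.
The coefficient of v^4 in the expansion is -2, so p^(4)(0) = 4! * (-2) = -48.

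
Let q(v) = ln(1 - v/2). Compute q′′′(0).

Apply the Taylor formula c_k = f^(k)(a)/k!.
The coefficient of v^3 in the expansion is -1/24, so q′′′(0) = 3! * (-1/24) = -1/4.

-1/4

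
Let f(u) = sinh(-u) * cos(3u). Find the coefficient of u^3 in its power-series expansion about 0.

Expand each factor separately, then convolve coefficients.
f(0) = 0
f′(0) = -1
f′′(0) = 0
f′′′(0) = 26

13/3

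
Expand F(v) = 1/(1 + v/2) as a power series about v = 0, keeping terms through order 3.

-v^3/8 + v^2/4 - v/2 + 1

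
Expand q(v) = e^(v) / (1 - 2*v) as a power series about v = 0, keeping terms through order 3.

Multiply the numerator's expansion by the denominator's geometric series.
q(0) = 1
q′(0) = 3
q′′(0) = 13
q′′′(0) = 79
Then c_k = q^(k)(0)/k! gives each Taylor coefficient.

79*v^3/6 + 13*v^2/2 + 3*v + 1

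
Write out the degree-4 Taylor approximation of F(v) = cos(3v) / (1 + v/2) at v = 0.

Expand each factor separately, then convolve coefficients.
F(0) = 1
F′(0) = -1/2
F′′(0) = -17/2
F′′′(0) = 51/4
F^(4)(0) = 111/2
Then c_k = F^(k)(0)/k! gives each Taylor coefficient.

37*v^4/16 + 17*v^3/8 - 17*v^2/4 - v/2 + 1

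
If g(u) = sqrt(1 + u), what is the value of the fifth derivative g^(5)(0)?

105/32

From the series, [u^5] g = 7/256; multiply by 5! = 120 to get 105/32.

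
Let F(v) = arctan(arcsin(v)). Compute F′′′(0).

Compose series: expand the inner function first, then feed it into the outer expansion.
The coefficient of v^3 in the expansion is -1/6, so F′′′(0) = 3! * (-1/6) = -1.

-1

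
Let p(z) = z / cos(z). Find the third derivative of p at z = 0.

3

Invert the denominator's series and multiply.
The coefficient of z^3 in the expansion is 1/2, so p′′′(0) = 3! * (1/2) = 3.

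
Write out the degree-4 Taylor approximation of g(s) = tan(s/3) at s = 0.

Compute the successive derivatives at the expansion point and divide by k!.

s^3/81 + s/3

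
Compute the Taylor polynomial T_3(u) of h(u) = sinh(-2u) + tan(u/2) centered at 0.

-31*u^3/24 - 3*u/2

Expand each term separately and add.
h(0) = 0
h′(0) = -3/2
h′′(0) = 0
h′′′(0) = -31/4
Then c_k = h^(k)(0)/k! gives each Taylor coefficient.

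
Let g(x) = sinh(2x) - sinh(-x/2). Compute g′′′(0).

Add the two expansions coefficient-wise.
From the series, [x^3] g = 65/48; multiply by 3! = 6 to get 65/8.

65/8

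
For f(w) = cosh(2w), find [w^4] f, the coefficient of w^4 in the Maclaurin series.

2/3

[w^0] = 1;  [w^1] = 0;  [w^2] = 2;  [w^3] = 0;  [w^4] = 2/3.
So c_4 = f^(4)(0)/4! = 2/3.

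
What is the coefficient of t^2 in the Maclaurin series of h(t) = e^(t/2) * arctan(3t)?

Multiply the two series term by term and collect like powers.
h(0) = 0
h′(0) = 3
h′′(0) = 3
So c_2 = h′′(0)/2! = 3/2.

3/2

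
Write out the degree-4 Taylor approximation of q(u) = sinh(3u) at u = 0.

q(0) = 0
q′(0) = 3
q′′(0) = 0
q′′′(0) = 27
q^(4)(0) = 0
Dividing each by k! gives the coefficients c_0, ..., c_4.

9*u^3/2 + 3*u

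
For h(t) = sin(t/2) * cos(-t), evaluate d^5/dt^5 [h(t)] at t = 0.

121/32

Expand each factor separately, then convolve coefficients.
The coefficient of t^5 in the expansion is 121/3840, so h^(5)(0) = 5! * (121/3840) = 121/32.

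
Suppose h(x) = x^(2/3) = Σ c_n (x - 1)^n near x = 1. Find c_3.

4/81

[(x - 1)^0] = 1;  [(x - 1)^1] = 2/3;  [(x - 1)^2] = -1/9;  [(x - 1)^3] = 4/81.
So c_3 = h′′′(1)/3! = 4/81.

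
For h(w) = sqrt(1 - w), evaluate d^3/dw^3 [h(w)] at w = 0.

The coefficient of w^3 in the expansion is -1/16, so h′′′(0) = 3! * (-1/16) = -3/8.

-3/8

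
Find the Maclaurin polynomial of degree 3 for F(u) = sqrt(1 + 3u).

F(0) = 1
F′(0) = 3/2
F′′(0) = -9/4
F′′′(0) = 81/8
The Taylor polynomial is Σ F^(k)(0)/k! · u^k.

27*u^3/16 - 9*u^2/8 + 3*u/2 + 1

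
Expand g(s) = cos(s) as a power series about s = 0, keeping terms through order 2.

Use the known series and substitute for the argument.
g(0) = 1
g′(0) = 0
g′′(0) = -1
Then c_k = g^(k)(0)/k! gives each Taylor coefficient.

1 - s^2/2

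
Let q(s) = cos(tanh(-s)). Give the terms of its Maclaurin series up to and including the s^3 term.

Compose series: expand the inner function first, then feed it into the outer expansion.
q(0) = 1
q′(0) = 0
q′′(0) = -1
q′′′(0) = 0
Then c_k = q^(k)(0)/k! gives each Taylor coefficient.

1 - s^2/2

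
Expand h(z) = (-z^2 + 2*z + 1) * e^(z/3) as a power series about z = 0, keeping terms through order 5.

Multiply each power in the prefactor through the base expansion.
h(0) = 1
h′(0) = 7/3
h′′(0) = -5/9
h′′′(0) = -35/27
h^(4)(0) = -83/81
h^(5)(0) = -149/243

-149*z^5/29160 - 83*z^4/1944 - 35*z^3/162 - 5*z^2/18 + 7*z/3 + 1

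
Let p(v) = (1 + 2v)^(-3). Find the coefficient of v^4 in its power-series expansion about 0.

240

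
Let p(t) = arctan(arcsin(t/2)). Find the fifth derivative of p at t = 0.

Plug the Maclaurin series of the inner function into that of the outer and collect terms.
The coefficient of t^5 in the expansion is 13/3840, so p^(5)(0) = 5! * (13/3840) = 13/32.

13/32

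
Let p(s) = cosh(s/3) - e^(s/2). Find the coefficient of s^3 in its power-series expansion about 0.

Add the two expansions coefficient-wise.
[s^0] = 0;  [s^1] = -1/2;  [s^2] = -5/72;  [s^3] = -1/48.
So c_3 = p′′′(0)/3! = -1/48.

-1/48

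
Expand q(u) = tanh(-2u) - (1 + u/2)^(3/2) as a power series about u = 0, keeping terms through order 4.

-3*u^4/2048 + 1027*u^3/384 - 3*u^2/32 - 11*u/4 - 1

Combine the two series term by term.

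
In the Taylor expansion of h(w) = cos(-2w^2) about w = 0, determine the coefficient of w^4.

h(0) = 1
h′(0) = 0
h′′(0) = 0
h′′′(0) = 0
h^(4)(0) = -48
So c_4 = h^(4)(0)/4! = -2.

-2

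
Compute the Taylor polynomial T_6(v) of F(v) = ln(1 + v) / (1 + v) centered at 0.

Multiply the two series term by term and collect like powers.
F(0) = 0
F′(0) = 1
F′′(0) = -3
F′′′(0) = 11
F^(4)(0) = -50
F^(5)(0) = 274
F^(6)(0) = -1764
The Taylor polynomial is Σ F^(k)(0)/k! · v^k.

-49*v^6/20 + 137*v^5/60 - 25*v^4/12 + 11*v^3/6 - 3*v^2/2 + v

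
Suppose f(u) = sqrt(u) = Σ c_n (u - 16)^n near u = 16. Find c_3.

1/16384

Use the known series and substitute for the argument.
f(16) = 4
f′(16) = 1/8
f′′(16) = -1/256
f′′′(16) = 3/8192
So c_3 = f′′′(16)/3! = 1/16384.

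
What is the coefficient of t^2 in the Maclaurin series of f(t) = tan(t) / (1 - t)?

1

Write out both Maclaurin series and multiply, keeping only the needed powers.
f(0) = 0
f′(0) = 1
f′′(0) = 2
So c_2 = f′′(0)/2! = 1.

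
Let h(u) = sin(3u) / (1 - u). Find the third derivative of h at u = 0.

Take the Cauchy product of the two expansions.
From the series, [u^3] h = -3/2; multiply by 3! = 6 to get -9.

-9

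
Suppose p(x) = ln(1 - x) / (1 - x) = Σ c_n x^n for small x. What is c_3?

-11/6

Expand each factor separately, then convolve coefficients.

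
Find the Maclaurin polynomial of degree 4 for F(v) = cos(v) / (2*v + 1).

337*v^4/24 - 7*v^3 + 7*v^2/2 - 2*v + 1

Multiply the numerator's expansion by the denominator's geometric series.
F(0) = 1
F′(0) = -2
F′′(0) = 7
F′′′(0) = -42
F^(4)(0) = 337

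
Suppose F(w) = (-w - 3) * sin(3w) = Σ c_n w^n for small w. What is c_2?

-3

Multiply each power in the prefactor through the base expansion.
[w^0] = 0;  [w^1] = -9;  [w^2] = -3.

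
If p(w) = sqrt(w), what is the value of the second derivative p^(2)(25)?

Differentiate repeatedly and evaluate at the center.
From the series, [(w - 25)^2] p = -1/1000; multiply by 2! = 2 to get -1/500.

-1/500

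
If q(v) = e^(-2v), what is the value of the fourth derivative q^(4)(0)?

From the series, [v^4] q = 2/3; multiply by 4! = 24 to get 16.

16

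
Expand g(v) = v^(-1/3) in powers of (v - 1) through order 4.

35*(v - 1)^4/243 - 14*(v - 1)^3/81 + 2*(v - 1)^2/9 - (v - 1)/3 + 1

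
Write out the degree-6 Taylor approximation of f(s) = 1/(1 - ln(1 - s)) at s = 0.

19*s^6/360 - 7*s^5/60 + s^4/6 - s^3/3 + s^2/2 - s + 1

Plug the Maclaurin series of the inner function into that of the outer and collect terms.
f(0) = 1
f′(0) = -1
f′′(0) = 1
f′′′(0) = -2
f^(4)(0) = 4
f^(5)(0) = -14
f^(6)(0) = 38
The Taylor polynomial is Σ f^(k)(0)/k! · s^k.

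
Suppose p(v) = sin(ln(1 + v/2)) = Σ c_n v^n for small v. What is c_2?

Plug the Maclaurin series of the inner function into that of the outer and collect terms.

-1/8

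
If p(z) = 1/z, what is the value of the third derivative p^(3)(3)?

The coefficient of (z - 3)^3 in the expansion is -1/81, so p′′′(3) = 3! * (-1/81) = -2/27.

-2/27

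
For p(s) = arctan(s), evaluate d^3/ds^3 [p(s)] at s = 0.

-2

From the series, [s^3] p = -1/3; multiply by 3! = 6 to get -2.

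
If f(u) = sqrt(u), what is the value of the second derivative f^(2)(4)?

From the series, [(u - 4)^2] f = -1/64; multiply by 2! = 2 to get -1/32.

-1/32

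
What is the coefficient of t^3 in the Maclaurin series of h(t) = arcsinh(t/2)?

-1/48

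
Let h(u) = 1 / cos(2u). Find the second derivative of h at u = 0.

4

Divide the numerator series by the denominator series (power-series long division).
The coefficient of u^2 in the expansion is 2, so h′′(0) = 2! * (2) = 4.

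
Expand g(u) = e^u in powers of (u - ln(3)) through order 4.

g(ln(3)) = 3
g′(ln(3)) = 3
g′′(ln(3)) = 3
g′′′(ln(3)) = 3
g^(4)(ln(3)) = 3

(u - ln(3))^4/8 + (u - ln(3))^3/2 + 3*(u - ln(3))^2/2 + 3*(u - ln(3)) + 3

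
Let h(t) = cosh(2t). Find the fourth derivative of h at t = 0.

From the series, [t^4] h = 2/3; multiply by 4! = 24 to get 16.

16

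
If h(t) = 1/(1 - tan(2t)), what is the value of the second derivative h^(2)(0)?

Compose series: expand the inner function first, then feed it into the outer expansion.
The coefficient of t^2 in the expansion is 4, so h′′(0) = 2! * (4) = 8.

8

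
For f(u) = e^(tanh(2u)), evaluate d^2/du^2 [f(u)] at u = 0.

Compose series: expand the inner function first, then feed it into the outer expansion.
From the series, [u^2] f = 2; multiply by 2! = 2 to get 4.

4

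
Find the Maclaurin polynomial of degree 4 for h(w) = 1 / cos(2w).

Invert the denominator's series and multiply.
h(0) = 1
h′(0) = 0
h′′(0) = 4
h′′′(0) = 0
h^(4)(0) = 80
The Taylor polynomial is Σ h^(k)(0)/k! · w^k.

10*w^4/3 + 2*w^2 + 1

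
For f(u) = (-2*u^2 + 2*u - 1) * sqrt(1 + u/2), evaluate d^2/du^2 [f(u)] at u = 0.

-47/16

Distribute the polynomial across the series and collect like powers.
From the series, [u^2] f = -47/32; multiply by 2! = 2 to get -47/16.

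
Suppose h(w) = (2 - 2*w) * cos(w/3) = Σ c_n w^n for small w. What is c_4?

1/972

Multiply each power in the prefactor through the base expansion.
h(0) = 2
h′(0) = -2
h′′(0) = -2/9
h′′′(0) = 2/3
h^(4)(0) = 2/81
Dividing each by k! gives the coefficients c_0, ..., c_4.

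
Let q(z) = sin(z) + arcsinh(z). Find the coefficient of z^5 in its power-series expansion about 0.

Expand each term separately and add.
q(0) = 0
q′(0) = 2
q′′(0) = 0
q′′′(0) = -2
q^(4)(0) = 0
q^(5)(0) = 10
So c_5 = q^(5)(0)/5! = 1/12.

1/12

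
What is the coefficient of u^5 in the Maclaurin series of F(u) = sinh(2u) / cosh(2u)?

Divide the numerator series by the denominator series (power-series long division).
F(0) = 0
F′(0) = 2
F′′(0) = 0
F′′′(0) = -16
F^(4)(0) = 0
F^(5)(0) = 512
Dividing each by k! gives the coefficients c_0, ..., c_5.

64/15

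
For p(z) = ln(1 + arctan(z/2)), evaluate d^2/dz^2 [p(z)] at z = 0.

-1/4

Substitute the inner expansion into the outer series and collect powers.
From the series, [z^2] p = -1/8; multiply by 2! = 2 to get -1/4.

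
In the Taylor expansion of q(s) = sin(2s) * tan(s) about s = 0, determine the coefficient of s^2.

2

Multiply the two series term by term and collect like powers.
[s^0] = 0;  [s^1] = 0;  [s^2] = 2.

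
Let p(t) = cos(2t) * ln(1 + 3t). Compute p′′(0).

-9

Write out both Maclaurin series and multiply, keeping only the needed powers.
From the series, [t^2] p = -9/2; multiply by 2! = 2 to get -9.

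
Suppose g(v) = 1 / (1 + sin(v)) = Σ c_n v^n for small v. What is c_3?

Expand as Σ (-1)^k u^k with u equal to the inner function's series.

-5/6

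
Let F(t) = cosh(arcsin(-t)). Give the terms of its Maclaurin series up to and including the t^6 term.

17*t^6/144 + 5*t^4/24 + t^2/2 + 1

Plug the Maclaurin series of the inner function into that of the outer and collect terms.
F(0) = 1
F′(0) = 0
F′′(0) = 1
F′′′(0) = 0
F^(4)(0) = 5
F^(5)(0) = 0
F^(6)(0) = 85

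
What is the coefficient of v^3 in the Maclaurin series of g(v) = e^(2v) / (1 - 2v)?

64/3

Write out both Maclaurin series and multiply, keeping only the needed powers.
So c_3 = g′′′(0)/3! = 64/3.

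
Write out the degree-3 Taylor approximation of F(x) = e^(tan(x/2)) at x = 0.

x^3/16 + x^2/8 + x/2 + 1

Let u equal the inner series; expand the outer function in u and truncate.
F(0) = 1
F′(0) = 1/2
F′′(0) = 1/4
F′′′(0) = 3/8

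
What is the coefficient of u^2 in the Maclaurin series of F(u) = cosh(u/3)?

[u^0] = 1;  [u^1] = 0;  [u^2] = 1/18.

1/18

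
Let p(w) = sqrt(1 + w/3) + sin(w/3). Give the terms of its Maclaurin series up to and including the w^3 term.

Expand each term separately and add.
[w^0] = 1;  [w^1] = 1/2;  [w^2] = -1/72;  [w^3] = -5/1296.

-5*w^3/1296 - w^2/72 + w/2 + 1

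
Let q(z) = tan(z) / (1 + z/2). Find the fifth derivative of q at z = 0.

67/2

Take the Cauchy product of the two expansions.
The coefficient of z^5 in the expansion is 67/240, so q^(5)(0) = 5! * (67/240) = 67/2.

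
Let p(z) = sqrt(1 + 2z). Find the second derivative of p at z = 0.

The coefficient of z^2 in the expansion is -1/2, so p′′(0) = 2! * (-1/2) = -1.

-1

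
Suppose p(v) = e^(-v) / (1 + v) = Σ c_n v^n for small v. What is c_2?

5/2

Expand each factor separately, then convolve coefficients.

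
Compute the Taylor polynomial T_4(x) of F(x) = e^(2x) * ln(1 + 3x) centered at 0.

-29*x^4/4 + 6*x^3 + 3*x^2/2 + 3*x

Multiply the two series term by term and collect like powers.
F(0) = 0
F′(0) = 3
F′′(0) = 3
F′′′(0) = 36
F^(4)(0) = -174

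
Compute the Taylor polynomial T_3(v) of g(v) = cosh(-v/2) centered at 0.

v^2/8 + 1

g(0) = 1
g′(0) = 0
g′′(0) = 1/4
g′′′(0) = 0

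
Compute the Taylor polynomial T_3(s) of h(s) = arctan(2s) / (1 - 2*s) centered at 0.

16*s^3/3 + 4*s^2 + 2*s

Expand 1/(denominator) as a geometric series and multiply by the numerator's series.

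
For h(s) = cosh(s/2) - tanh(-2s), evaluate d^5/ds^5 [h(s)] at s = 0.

512

Add the two expansions coefficient-wise.
The coefficient of s^5 in the expansion is 64/15, so h^(5)(0) = 5! * (64/15) = 512.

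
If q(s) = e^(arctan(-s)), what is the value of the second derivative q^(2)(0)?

Compose series: expand the inner function first, then feed it into the outer expansion.
The coefficient of s^2 in the expansion is 1/2, so q′′(0) = 2! * (1/2) = 1.

1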